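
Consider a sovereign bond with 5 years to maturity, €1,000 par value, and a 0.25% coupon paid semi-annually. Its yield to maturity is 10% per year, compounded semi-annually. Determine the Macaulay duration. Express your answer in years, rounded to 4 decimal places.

Periodic yield y = 0.05. Discount each cash flow and weight by its period:
  t   CF        PV=CF/(1+0.05)^t    t·PV
  1         1.25         1.1905         1.1905
  2         1.25         1.1338         2.2676
  3         1.25         1.0798         3.2394
  4         1.25         1.0284         4.1135
  5         1.25         0.9794         4.8970
  6         1.25         0.9328         5.5966
  7         1.25         0.8884         6.2185
  8         1.25         0.8460         6.7684
  9         1.25         0.8058         7.2519
  10    1,001.25       614.6806     6,146.8065
  Σ                    623.5654     6,188.3498
Price P = Σ PV = 623.5654.
Macaulay duration = Σ(t·PV) / P = 6,188.3498 / 623.5654 = 9.92414 half-year periods.
In years: 9.92414 / 2 = 4.96207 years.

4.9621 years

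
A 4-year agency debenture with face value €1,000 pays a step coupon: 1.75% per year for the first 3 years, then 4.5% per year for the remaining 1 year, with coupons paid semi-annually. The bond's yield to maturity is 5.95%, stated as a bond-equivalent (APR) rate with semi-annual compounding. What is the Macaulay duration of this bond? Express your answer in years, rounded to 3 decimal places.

3.865 years

Periodic yield y = 0.02975. Discount each cash flow and weight by its period:
  t   CF        PV=CF/(1+0.02975)^t    t·PV
  1         8.75         8.4972         8.4972
  2         8.75         8.2517        16.5034
  3         8.75         8.0133        24.0400
  4         8.75         7.7818        31.1273
  5         8.75         7.5570        37.7850
  6         8.75         7.3387        44.0320
  7        22.50        18.3257       128.2797
  8     1,022.50       808.7400     6,469.9198
  Σ                    874.5054     6,760.1844
Price P = Σ PV = 874.5054.
Macaulay duration = Σ(t·PV) / P = 6,760.1844 / 874.5054 = 7.73029 half-year periods.
In years: 7.73029 / 2 = 3.86515 years.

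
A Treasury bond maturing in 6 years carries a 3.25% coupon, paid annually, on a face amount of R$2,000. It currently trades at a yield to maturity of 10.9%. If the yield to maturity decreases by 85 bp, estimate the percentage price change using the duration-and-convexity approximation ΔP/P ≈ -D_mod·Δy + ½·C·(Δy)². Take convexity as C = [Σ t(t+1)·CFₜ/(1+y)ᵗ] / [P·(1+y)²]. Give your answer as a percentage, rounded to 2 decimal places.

+4.27%

With y = 0.109:
  t   CF        PV=CF/(1+0.109)^t    t·PV        t(t+1)·PV
  1        65.00        58.6114        58.6114         117.2227
  2        65.00        52.8506       105.7013         317.1038
  3        65.00        47.6561       142.9684         571.8735
  4        65.00        42.9722       171.8886         859.4432
  5        65.00        38.7486       193.7428       1,162.4570
  6     2,065.00     1,110.0199     6,660.1196      46,620.8373
  Σ                  1,350.8588     7,333.0321      49,648.9375
P = 1,350.8588; D_Mac = 5.42842 yrs; D_mod = 4.89488 yrs; C = 29.88388.
Duration effect: -4.89488 × (-0.0085) = +0.041606
Convexity effect: 0.5 × 29.88388 × (-0.0085)² = +0.0010796
ΔP/P ≈ +0.041606 + 0.0010796 = +0.042686 = +4.2686%.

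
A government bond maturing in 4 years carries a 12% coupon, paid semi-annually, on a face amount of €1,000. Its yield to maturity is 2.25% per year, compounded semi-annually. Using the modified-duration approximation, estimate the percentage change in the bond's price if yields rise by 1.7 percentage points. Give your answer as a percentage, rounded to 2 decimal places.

-5.73%

Periodic yield y = 0.01125. Modified duration first:
  t   CF        PV=CF/(1+0.01125)^t    t·PV
  1        60.00        59.3325        59.3325
  2        60.00        58.6724       117.3449
  3        60.00        58.0197       174.0592
  4        60.00        57.3743       229.4970
  5        60.00        56.7360       283.6799
  6        60.00        56.1048       336.6288
  7        60.00        55.4806       388.3645
  8     1,060.00       969.2540     7,754.0318
  Σ                  1,370.9743     9,342.9386
P = 1,370.9743; D_Mac = 6.81482 half-year periods = 3.40741 yrs; D_mod = 3.40741/(1+0.01125) = 3.36950 yrs.
ΔP/P ≈ -D_mod · Δy = -3.36950 × (+0.017) = -0.057282 = -5.7282%.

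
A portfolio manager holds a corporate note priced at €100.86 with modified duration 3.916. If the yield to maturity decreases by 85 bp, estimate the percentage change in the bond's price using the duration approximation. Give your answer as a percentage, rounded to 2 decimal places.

+3.33%

Duration approximation: ΔP/P ≈ -D_mod · Δy = -3.916 × (-0.0085) = +0.033286.
As a percentage: +3.3286%.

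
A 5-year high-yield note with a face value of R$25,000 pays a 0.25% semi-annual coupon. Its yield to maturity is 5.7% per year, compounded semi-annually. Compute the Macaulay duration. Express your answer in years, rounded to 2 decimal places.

Periodic yield y = 0.0285. Discount each cash flow and weight by its period:
  t   CF        PV=CF/(1+0.0285)^t    t·PV
  1        31.25        30.3841        30.3841
  2        31.25        29.5421        59.0842
  3        31.25        28.7235        86.1705
  4        31.25        27.9275       111.7102
  5        31.25        27.1537       135.7684
  6        31.25        26.4012       158.4074
  7        31.25        25.6697       179.6876
  8        31.25        24.9583       199.6667
  9        31.25        24.2667       218.4006
  10   25,031.25    18,899.0327   188,990.3274
  Σ                 19,144.0596   190,169.6070
Price P = Σ PV = 19,144.0596.
Macaulay duration = Σ(t·PV) / P = 190,169.6070 / 19,144.0596 = 9.93361 half-year periods.
In years: 9.93361 / 2 = 4.96680 years.

4.97 years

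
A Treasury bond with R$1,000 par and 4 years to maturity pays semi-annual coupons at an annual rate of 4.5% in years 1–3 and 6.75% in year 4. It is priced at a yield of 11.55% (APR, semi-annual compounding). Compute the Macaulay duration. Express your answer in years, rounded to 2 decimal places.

Periodic yield y = 0.05775. Discount each cash flow and weight by its period:
  t   CF        PV=CF/(1+0.05775)^t    t·PV
  1        22.50        21.2716        21.2716
  2        22.50        20.1102        40.2204
  3        22.50        19.0122        57.0367
  4        22.50        17.9742        71.8969
  5        22.50        16.9929        84.9645
  6        22.50        16.0651        96.3908
  7        33.75        22.7820       159.4743
  8     1,033.75       659.7072     5,277.6579
  Σ                    793.9156     5,808.9131
Price P = Σ PV = 793.9156.
Macaulay duration = Σ(t·PV) / P = 5,808.9131 / 793.9156 = 7.31679 half-year periods.
In years: 7.31679 / 2 = 3.65839 years.

3.66 years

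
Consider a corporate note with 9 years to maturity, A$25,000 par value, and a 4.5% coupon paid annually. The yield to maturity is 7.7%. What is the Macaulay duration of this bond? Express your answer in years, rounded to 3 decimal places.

Periodic yield y = 0.077. Discount each cash flow and weight by its year:
  t   CF        PV=CF/(1+0.077)^t    t·PV
  1     1,125.00     1,044.5682     1,044.5682
  2     1,125.00       969.8869     1,939.7739
  3     1,125.00       900.5450     2,701.6350
  4     1,125.00       836.1606     3,344.6425
  5     1,125.00       776.3794     3,881.8970
  6     1,125.00       720.8722     4,325.2335
  7     1,125.00       669.3336     4,685.3349
  8     1,125.00       621.4796     4,971.8370
  9    26,125.00    13,400.3138   120,602.8245
  Σ                 19,939.5395   147,497.7464
Price P = Σ PV = 19,939.5395.
Macaulay duration = Σ(t·PV) / P = 147,497.7464 / 19,939.5395 = 7.39725 years.

7.397 years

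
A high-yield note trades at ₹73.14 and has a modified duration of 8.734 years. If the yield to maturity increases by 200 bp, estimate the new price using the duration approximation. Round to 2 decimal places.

Duration approximation: ΔP/P ≈ -D_mod · Δy = -8.734 × (+0.02) = -0.174680.
New price ≈ 73.14 × (1 - 0.174680) = 60.3639048.

₹60.36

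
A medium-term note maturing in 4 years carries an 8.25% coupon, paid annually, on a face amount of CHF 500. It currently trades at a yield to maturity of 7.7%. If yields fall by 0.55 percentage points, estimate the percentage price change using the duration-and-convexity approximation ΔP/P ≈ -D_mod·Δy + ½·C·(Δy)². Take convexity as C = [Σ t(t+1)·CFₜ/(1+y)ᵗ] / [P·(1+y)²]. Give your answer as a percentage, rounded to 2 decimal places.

With y = 0.077:
  t   CF        PV=CF/(1+0.077)^t    t·PV        t(t+1)·PV
  1        41.25        38.3008        38.3008          76.6017
  2        41.25        35.5625        71.1250         213.3751
  3        41.25        33.0200        99.0599         396.2398
  4       541.25       402.2862     1,609.1447       8,045.7233
  Σ                    509.1695     1,817.6305       8,731.9399
P = 509.1695; D_Mac = 3.56979 yrs; D_mod = 3.31457 yrs; C = 14.78485.
Duration effect: -3.31457 × (-0.0055) = +0.018230
Convexity effect: 0.5 × 14.78485 × (-0.0055)² = +0.0002236
ΔP/P ≈ +0.018230 + 0.0002236 = +0.018454 = +1.8454%.

+1.85%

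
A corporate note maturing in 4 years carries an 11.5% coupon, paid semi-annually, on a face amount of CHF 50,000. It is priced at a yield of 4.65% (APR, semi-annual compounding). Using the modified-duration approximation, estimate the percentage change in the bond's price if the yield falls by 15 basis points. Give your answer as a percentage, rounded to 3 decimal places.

Periodic yield y = 0.02325. Modified duration first:
  t   CF        PV=CF/(1+0.02325)^t    t·PV
  1     2,875.00     2,809.6751     2,809.6751
  2     2,875.00     2,745.8344     5,491.6688
  3     2,875.00     2,683.4443     8,050.3330
  4     2,875.00     2,622.4719    10,489.8874
  5     2,875.00     2,562.8848    12,814.4239
  6     2,875.00     2,504.6516    15,027.9098
  7     2,875.00     2,447.7416    17,134.1915
  8    52,875.00    43,994.2941   351,954.3529
  Σ                 62,370.9978   423,772.4423
P = 62,370.9978; D_Mac = 6.79438 half-year periods = 3.39719 yrs; D_mod = 3.39719/(1+0.02325) = 3.32000 yrs.
ΔP/P ≈ -D_mod · Δy = -3.32000 × (-0.0015) = +0.004980 = +0.4980%.

+0.498%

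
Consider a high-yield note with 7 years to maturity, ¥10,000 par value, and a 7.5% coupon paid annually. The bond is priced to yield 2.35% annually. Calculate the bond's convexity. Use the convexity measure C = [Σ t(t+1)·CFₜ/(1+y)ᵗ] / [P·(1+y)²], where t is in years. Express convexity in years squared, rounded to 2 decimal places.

42.16

With y = 0.0235:
  t   CF        PV=CF/(1+0.0235)^t    t·PV        t(t+1)·PV
  1       750.00       732.7797       732.7797       1,465.5594
  2       750.00       715.9547     1,431.9095       4,295.7284
  3       750.00       699.5161     2,098.5483       8,394.1934
  4       750.00       683.4549     2,733.8197      13,669.0984
  5       750.00       667.7625     3,338.8125      20,032.8751
  6       750.00       652.4304     3,914.5823      27,402.0763
  7    10,750.00     9,136.7877    63,957.5141     511,660.1128
  Σ                 13,288.6861    78,207.9661     586,919.6438
P = 13,288.6861.
Convexity = Σ t(t+1)·PV / [P·(1+y)²] = 586,919.6438 / (13,288.6861 × 1.047552) = 42.16197.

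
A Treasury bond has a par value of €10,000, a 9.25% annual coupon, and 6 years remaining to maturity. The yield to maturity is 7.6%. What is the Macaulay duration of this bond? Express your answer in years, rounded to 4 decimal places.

Periodic yield y = 0.076. Discount each cash flow and weight by its year:
  t   CF        PV=CF/(1+0.076)^t    t·PV
  1       925.00       859.6654       859.6654
  2       925.00       798.9456     1,597.8911
  3       925.00       742.5145     2,227.5434
  4       925.00       690.0692     2,760.2768
  5       925.00       641.3283     3,206.6413
  6    10,925.00     7,039.5973    42,237.5840
  Σ                 10,772.1202    52,889.6020
Price P = Σ PV = 10,772.1202.
Macaulay duration = Σ(t·PV) / P = 52,889.6020 / 10,772.1202 = 4.90986 years.

4.9099 years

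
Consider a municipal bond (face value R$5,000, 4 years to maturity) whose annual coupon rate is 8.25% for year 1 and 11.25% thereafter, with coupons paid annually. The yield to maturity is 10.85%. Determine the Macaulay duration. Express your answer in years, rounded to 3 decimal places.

Periodic yield y = 0.1085. Discount each cash flow and weight by its year:
  t   CF        PV=CF/(1+0.1085)^t    t·PV
  1       412.50       372.1245       372.1245
  2       562.50       457.7740       915.5480
  3       562.50       412.9671     1,238.9012
  4     5,562.50     3,684.0646    14,736.2583
  Σ                  4,926.9302    17,262.8321
Price P = Σ PV = 4,926.9302.
Macaulay duration = Σ(t·PV) / P = 17,262.8321 / 4,926.9302 = 3.50377 years.

3.504 years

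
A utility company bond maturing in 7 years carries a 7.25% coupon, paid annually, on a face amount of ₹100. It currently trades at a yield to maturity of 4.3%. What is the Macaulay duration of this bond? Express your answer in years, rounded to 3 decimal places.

Periodic yield y = 0.043. Discount each cash flow and weight by its year:
  t   CF        PV=CF/(1+0.043)^t    t·PV
  1         7.25         6.9511         6.9511
  2         7.25         6.6645        13.3291
  3         7.25         6.3898        19.1693
  4         7.25         6.1263        24.5053
  5         7.25         5.8738        29.3688
  6         7.25         5.6316        33.7896
  7       107.25        79.8743       559.1202
  Σ                    117.5114       686.2334
Price P = Σ PV = 117.5114.
Macaulay duration = Σ(t·PV) / P = 686.2334 / 117.5114 = 5.83972 years.

5.840 years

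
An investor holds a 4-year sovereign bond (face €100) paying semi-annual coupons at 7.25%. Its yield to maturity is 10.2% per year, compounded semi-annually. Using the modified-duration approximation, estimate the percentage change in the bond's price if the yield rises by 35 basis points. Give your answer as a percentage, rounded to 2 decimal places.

Periodic yield y = 0.051. Modified duration first:
  t   CF        PV=CF/(1+0.051)^t    t·PV
  1        3.625         3.4491         3.4491
  2        3.625         3.2817         6.5635
  3        3.625         3.1225         9.3674
  4        3.625         2.9710        11.8838
  5        3.625         2.8268        14.1340
  6        3.625         2.6896        16.1377
  7        3.625         2.5591        17.9138
  8      103.625        69.6054       556.8430
  Σ                     90.5052       636.2924
P = 90.5052; D_Mac = 7.03045 half-year periods = 3.51523 yrs; D_mod = 3.51523/(1+0.051) = 3.34465 yrs.
ΔP/P ≈ -D_mod · Δy = -3.34465 × (+0.0035) = -0.011706 = -1.1706%.

-1.17%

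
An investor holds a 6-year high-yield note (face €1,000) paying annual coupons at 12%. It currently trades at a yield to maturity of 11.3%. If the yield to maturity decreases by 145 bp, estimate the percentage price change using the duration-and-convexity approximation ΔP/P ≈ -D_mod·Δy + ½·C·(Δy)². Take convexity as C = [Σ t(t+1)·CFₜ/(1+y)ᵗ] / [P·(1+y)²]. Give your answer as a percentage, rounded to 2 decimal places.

+6.28%

With y = 0.113:
  t   CF        PV=CF/(1+0.113)^t    t·PV        t(t+1)·PV
  1       120.00       107.8167       107.8167         215.6334
  2       120.00        96.8704       193.7407         581.2222
  3       120.00        87.0354       261.1061       1,044.4244
  4       120.00        78.1989       312.7956       1,563.9778
  5       120.00        70.2596       351.2978       2,107.7868
  6     1,120.00       589.1787     3,535.0722      24,745.5053
  Σ                  1,029.3596     4,761.8291      30,258.5499
P = 1,029.3596; D_Mac = 4.62601 yrs; D_mod = 4.15634 yrs; C = 23.72961.
Duration effect: -4.15634 × (-0.0145) = +0.060267
Convexity effect: 0.5 × 23.72961 × (-0.0145)² = +0.0024946
ΔP/P ≈ +0.060267 + 0.0024946 = +0.062762 = +6.2762%.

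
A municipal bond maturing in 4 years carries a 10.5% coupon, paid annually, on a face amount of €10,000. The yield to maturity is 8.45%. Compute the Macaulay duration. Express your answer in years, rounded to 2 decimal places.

3.48 years

Periodic yield y = 0.0845. Discount each cash flow and weight by its year:
  t   CF        PV=CF/(1+0.0845)^t    t·PV
  1     1,050.00       968.1881       968.1881
  2     1,050.00       892.7507     1,785.5013
  3     1,050.00       823.1910     2,469.5731
  4    11,050.00     7,988.1103    31,952.4412
  Σ                 10,672.2401    37,175.7037
Price P = Σ PV = 10,672.2401.
Macaulay duration = Σ(t·PV) / P = 37,175.7037 / 10,672.2401 = 3.48340 years.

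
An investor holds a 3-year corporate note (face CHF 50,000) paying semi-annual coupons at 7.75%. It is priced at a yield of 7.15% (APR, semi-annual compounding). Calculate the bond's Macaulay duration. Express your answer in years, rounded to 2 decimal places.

2.74 years

Periodic yield y = 0.03575. Discount each cash flow and weight by its period:
  t   CF        PV=CF/(1+0.03575)^t    t·PV
  1     1,937.50     1,870.6252     1,870.6252
  2     1,937.50     1,806.0586     3,612.1171
  3     1,937.50     1,743.7205     5,231.1616
  4     1,937.50     1,683.5342     6,734.1368
  5     1,937.50     1,625.4252     8,127.1262
  6    51,937.50    42,067.9539   252,407.7234
  Σ                 50,797.3176   277,982.8903
Price P = Σ PV = 50,797.3176.
Macaulay duration = Σ(t·PV) / P = 277,982.8903 / 50,797.3176 = 5.47239 half-year periods.
In years: 5.47239 / 2 = 2.73620 years.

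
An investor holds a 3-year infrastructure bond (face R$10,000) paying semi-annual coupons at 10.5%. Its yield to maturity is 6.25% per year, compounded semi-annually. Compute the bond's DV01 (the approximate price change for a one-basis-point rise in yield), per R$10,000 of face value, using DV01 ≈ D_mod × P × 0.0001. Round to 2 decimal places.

R$2.89

Periodic yield y = 0.03125.
  t   CF        PV=CF/(1+0.03125)^t    t·PV
  1       525.00       509.0909       509.0909
  2       525.00       493.6639       987.3278
  3       525.00       478.7044     1,436.1132
  4       525.00       464.1982     1,856.7928
  5       525.00       450.1316     2,250.6580
  6    10,525.00     8,750.6101    52,503.6608
  Σ                 11,146.3992    59,543.6435
P = 11,146.3992; D_Mac = 5.34196 half-year periods = 2.67098 yrs; D_mod = 2.59004 yrs.
DV01 ≈ 2.59004 × 11,146.3992 × 0.0001 = 2.886965.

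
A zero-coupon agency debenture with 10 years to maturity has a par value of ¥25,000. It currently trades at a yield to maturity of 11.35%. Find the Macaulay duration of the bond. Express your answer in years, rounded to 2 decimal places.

A zero-coupon bond has a single cash flow at maturity, so its Macaulay duration equals its maturity: 10 years.

10.00 years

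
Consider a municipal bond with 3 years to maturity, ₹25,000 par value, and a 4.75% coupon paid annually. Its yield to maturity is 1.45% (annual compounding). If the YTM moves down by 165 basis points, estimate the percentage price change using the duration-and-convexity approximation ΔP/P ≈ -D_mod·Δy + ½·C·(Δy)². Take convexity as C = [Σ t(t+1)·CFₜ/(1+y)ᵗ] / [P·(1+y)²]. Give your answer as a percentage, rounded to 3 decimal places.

With y = 0.0145:
  t   CF        PV=CF/(1+0.0145)^t    t·PV        t(t+1)·PV
  1     1,187.50     1,170.5274     1,170.5274       2,341.0547
  2     1,187.50     1,153.7973     2,307.5946       6,922.7838
  3    26,187.50    25,080.5979    75,241.7938     300,967.1753
  Σ                 27,404.9226    78,719.9158     310,231.0138
P = 27,404.9226; D_Mac = 2.87247 yrs; D_mod = 2.83142 yrs; C = 10.99898.
Duration effect: -2.83142 × (-0.0165) = +0.046718
Convexity effect: 0.5 × 10.99898 × (-0.0165)² = +0.0014972
ΔP/P ≈ +0.046718 + 0.0014972 = +0.048216 = +4.8216%.

+4.822%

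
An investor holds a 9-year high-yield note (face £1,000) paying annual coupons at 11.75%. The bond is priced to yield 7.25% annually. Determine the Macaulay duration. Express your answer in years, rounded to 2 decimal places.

6.38 years

Periodic yield y = 0.0725. Discount each cash flow and weight by its year:
  t   CF        PV=CF/(1+0.0725)^t    t·PV
  1       117.50       109.5571       109.5571
  2       117.50       102.1512       204.3023
  3       117.50        95.2458       285.7375
  4       117.50        88.8073       355.2292
  5       117.50        82.8040       414.0200
  6       117.50        77.2065       463.2392
  7       117.50        71.9874       503.9121
  8       117.50        67.1212       536.9693
  9     1,117.50       595.2122     5,356.9098
  Σ                  1,290.0927     8,229.8765
Price P = Σ PV = 1,290.0927.
Macaulay duration = Σ(t·PV) / P = 8,229.8765 / 1,290.0927 = 6.37929 years.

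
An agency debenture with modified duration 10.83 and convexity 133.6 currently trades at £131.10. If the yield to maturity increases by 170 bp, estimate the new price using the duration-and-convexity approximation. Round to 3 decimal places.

Duration effect: -D_mod·Δy = -10.83 × (+0.017) = -0.184110
Convexity effect: ½·C·(Δy)² = 0.5 × 133.6 × (0.017)² = +0.0193052
ΔP/P ≈ -0.184110 + 0.0193052 = -0.1648048
New price ≈ 131.10 × (1 - 0.1648048) = 109.49409072.

£109.494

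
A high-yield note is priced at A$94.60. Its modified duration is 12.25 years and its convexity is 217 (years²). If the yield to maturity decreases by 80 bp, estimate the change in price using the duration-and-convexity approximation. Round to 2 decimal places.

Duration effect: -D_mod·Δy = -12.25 × (-0.008) = +0.098000
Convexity effect: ½·C·(Δy)² = 0.5 × 217 × (-0.008)² = +0.0069440
ΔP/P ≈ +0.098000 + 0.0069440 = +0.104944
ΔP ≈ 94.60 × (+0.104944) = +9.9277024.

+A$9.93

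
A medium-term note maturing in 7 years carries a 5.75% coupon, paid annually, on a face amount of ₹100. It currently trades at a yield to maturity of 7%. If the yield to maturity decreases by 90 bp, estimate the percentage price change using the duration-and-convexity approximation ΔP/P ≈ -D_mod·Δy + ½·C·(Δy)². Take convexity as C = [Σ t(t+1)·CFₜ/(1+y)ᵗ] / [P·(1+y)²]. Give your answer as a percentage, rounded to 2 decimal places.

+5.13%

With y = 0.07:
  t   CF        PV=CF/(1+0.07)^t    t·PV        t(t+1)·PV
  1         5.75         5.3738         5.3738          10.7477
  2         5.75         5.0223        10.0445          30.1336
  3         5.75         4.6937        14.0811          56.3246
  4         5.75         4.3866        17.5466          87.7329
  5         5.75         4.0997        20.4984         122.9901
  6         5.75         3.8315        22.9888         160.9216
  7       105.75        65.8558       460.9905       3,687.9240
  Σ                     93.2634       551.5238       4,156.7745
P = 93.2634; D_Mac = 5.91361 yrs; D_mod = 5.52674 yrs; C = 38.92940.
Duration effect: -5.52674 × (-0.009) = +0.049741
Convexity effect: 0.5 × 38.92940 × (-0.009)² = +0.0015766
ΔP/P ≈ +0.049741 + 0.0015766 = +0.051317 = +5.1317%.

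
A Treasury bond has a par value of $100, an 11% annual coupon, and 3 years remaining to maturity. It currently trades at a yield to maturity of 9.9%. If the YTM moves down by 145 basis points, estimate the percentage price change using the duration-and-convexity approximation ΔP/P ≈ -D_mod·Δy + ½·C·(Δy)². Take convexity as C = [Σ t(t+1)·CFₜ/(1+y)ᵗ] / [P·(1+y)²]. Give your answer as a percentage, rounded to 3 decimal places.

+3.675%

With y = 0.099:
  t   CF        PV=CF/(1+0.099)^t    t·PV        t(t+1)·PV
  1        11.00        10.0091        10.0091          20.0182
  2        11.00         9.1075        18.2149          54.6448
  3       111.00        83.6238       250.8714       1,003.4856
  Σ                    102.7404       279.0954       1,078.1486
P = 102.7404; D_Mac = 2.71651 yrs; D_mod = 2.47180 yrs; C = 8.68845.
Duration effect: -2.47180 × (-0.0145) = +0.035841
Convexity effect: 0.5 × 8.68845 × (-0.0145)² = +0.0009134
ΔP/P ≈ +0.035841 + 0.0009134 = +0.036755 = +3.6755%.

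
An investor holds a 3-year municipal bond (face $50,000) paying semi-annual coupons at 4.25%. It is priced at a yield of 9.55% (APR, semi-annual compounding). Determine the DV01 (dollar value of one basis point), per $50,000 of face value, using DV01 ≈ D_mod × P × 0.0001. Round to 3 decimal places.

Periodic yield y = 0.04775.
  t   CF        PV=CF/(1+0.04775)^t    t·PV
  1     1,062.50     1,014.0778     1,014.0778
  2     1,062.50       967.8624     1,935.7247
  3     1,062.50       923.7531     2,771.2594
  4     1,062.50       881.6542     3,526.6166
  5     1,062.50       841.4738     4,207.3689
  6    51,062.50    38,597.2228   231,583.3368
  Σ                 43,226.0440   245,038.3843
P = 43,226.0440; D_Mac = 5.66877 half-year periods = 2.83438 yrs; D_mod = 2.70521 yrs.
DV01 ≈ 2.70521 × 43,226.0440 × 0.0001 = 11.693552.

$11.694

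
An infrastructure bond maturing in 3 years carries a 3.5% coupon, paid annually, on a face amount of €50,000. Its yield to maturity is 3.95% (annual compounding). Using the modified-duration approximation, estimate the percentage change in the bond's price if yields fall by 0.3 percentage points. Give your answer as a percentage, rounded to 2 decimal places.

+0.84%

Periodic yield y = 0.0395. Modified duration first:
  t   CF        PV=CF/(1+0.0395)^t    t·PV
  1     1,750.00     1,683.5017     1,683.5017
  2     1,750.00     1,619.5302     3,239.0605
  3    51,750.00    46,071.9796   138,215.9388
  Σ                 49,375.0115   143,138.5009
P = 49,375.0115; D_Mac = 2.89901 yrs; D_mod = 2.89901/(1+0.0395) = 2.78885 yrs.
ΔP/P ≈ -D_mod · Δy = -2.78885 × (-0.003) = +0.008367 = +0.8367%.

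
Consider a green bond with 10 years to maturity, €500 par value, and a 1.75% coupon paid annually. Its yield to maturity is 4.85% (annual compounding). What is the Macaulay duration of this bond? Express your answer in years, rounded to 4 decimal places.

Periodic yield y = 0.0485. Discount each cash flow and weight by its year:
  t   CF        PV=CF/(1+0.0485)^t    t·PV
  1         8.75         8.3453         8.3453
  2         8.75         7.9592        15.9185
  3         8.75         7.5911        22.7732
  4         8.75         7.2399        28.9597
  5         8.75         6.9050        34.5252
  6         8.75         6.5856        39.5138
  7         8.75         6.2810        43.9670
  8         8.75         5.9905        47.9237
  9         8.75         5.7134        51.4203
  10      508.75       316.8255     3,168.2546
  Σ                    379.4364     3,461.6013
Price P = Σ PV = 379.4364.
Macaulay duration = Σ(t·PV) / P = 3,461.6013 / 379.4364 = 9.12301 years.

9.1230 years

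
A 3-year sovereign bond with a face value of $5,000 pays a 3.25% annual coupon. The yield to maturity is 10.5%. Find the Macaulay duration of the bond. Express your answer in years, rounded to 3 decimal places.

2.896 years

Periodic yield y = 0.105. Discount each cash flow and weight by its year:
  t   CF        PV=CF/(1+0.105)^t    t·PV
  1       162.50       147.0588       147.0588
  2       162.50       133.0849       266.1698
  3     5,162.50     3,826.2490    11,478.7470
  Σ                  4,106.3927    11,891.9757
Price P = Σ PV = 4,106.3927.
Macaulay duration = Σ(t·PV) / P = 11,891.9757 / 4,106.3927 = 2.89597 years.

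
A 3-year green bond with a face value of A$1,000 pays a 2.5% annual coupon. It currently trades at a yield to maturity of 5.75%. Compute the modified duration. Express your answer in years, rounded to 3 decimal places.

Periodic yield y = 0.0575. First find Macaulay duration:
  t   CF        PV=CF/(1+0.0575)^t    t·PV
  1        25.00        23.6407        23.6407
  2        25.00        22.3552        44.7105
  3     1,025.00       866.7278     2,600.1835
  Σ                    912.7237     2,668.5346
P = 912.7237; Macaulay duration = 2,668.5346 / 912.7237 = 2.92370 years.
Modified duration = D_Mac / (1 + y) = 2.92370 / 1.0575 = 2.76473 years.

2.765 years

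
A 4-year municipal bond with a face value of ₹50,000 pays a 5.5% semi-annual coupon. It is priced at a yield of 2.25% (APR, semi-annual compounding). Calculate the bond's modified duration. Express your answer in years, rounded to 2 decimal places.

Periodic yield y = 0.01125. First find Macaulay duration:
  t   CF        PV=CF/(1+0.01125)^t    t·PV
  1     1,375.00     1,359.7033     1,359.7033
  2     1,375.00     1,344.5768     2,689.1537
  3     1,375.00     1,329.6186     3,988.8559
  4     1,375.00     1,314.8268     5,259.3073
  5     1,375.00     1,300.1996     6,500.9980
  6     1,375.00     1,285.7351     7,714.4104
  7     1,375.00     1,271.4315     8,900.0203
  8    51,375.00    46,976.8139   375,814.5108
  Σ                 56,182.9056   412,226.9598
P = 56,182.9056; Macaulay duration = 412,226.9598 / 56,182.9056 = 7.33723 half-year periods = 3.66862 years.
Modified duration = D_Mac / (1 + y) = 3.66862 / 1.01125 = 3.62780 years.

3.63 years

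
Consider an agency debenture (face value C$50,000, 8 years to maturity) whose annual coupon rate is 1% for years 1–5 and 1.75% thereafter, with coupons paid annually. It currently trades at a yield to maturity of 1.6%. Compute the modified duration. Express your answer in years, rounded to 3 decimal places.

Periodic yield y = 0.016. First find Macaulay duration:
  t   CF        PV=CF/(1+0.016)^t    t·PV
  1       500.00       492.1260       492.1260
  2       500.00       484.3760       968.7519
  3       500.00       476.7480     1,430.2440
  4       500.00       469.2402     1,876.9606
  5       500.00       461.8505     2,309.2527
  6       875.00       795.5103     4,773.0618
  7       875.00       782.9826     5,480.8780
  8    50,875.00    44,807.9174   358,463.3389
  Σ                 48,770.7509   375,794.6140
P = 48,770.7509; Macaulay duration = 375,794.6140 / 48,770.7509 = 7.70533 years.
Modified duration = D_Mac / (1 + y) = 7.70533 / 1.016 = 7.58398 years.

7.584 years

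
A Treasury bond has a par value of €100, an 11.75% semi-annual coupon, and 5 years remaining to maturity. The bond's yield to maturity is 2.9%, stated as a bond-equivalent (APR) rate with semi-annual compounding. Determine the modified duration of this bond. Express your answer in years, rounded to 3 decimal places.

Periodic yield y = 0.0145. First find Macaulay duration:
  t   CF        PV=CF/(1+0.0145)^t    t·PV
  1        5.875         5.7910         5.7910
  2        5.875         5.7083        11.4165
  3        5.875         5.6267        16.8800
  4        5.875         5.5463        22.1850
  5        5.875         5.4670        27.3349
  6        5.875         5.3888        32.3331
  7        5.875         5.3118        37.1828
  8        5.875         5.2359        41.8872
  9        5.875         5.1611        46.4496
  10     105.875        91.6796       916.7964
  Σ                    140.9165     1,158.2565
P = 140.9165; Macaulay duration = 1,158.2565 / 140.9165 = 8.21945 half-year periods = 4.10973 years.
Modified duration = D_Mac / (1 + y) = 4.10973 / 1.0145 = 4.05099 years.

4.051 years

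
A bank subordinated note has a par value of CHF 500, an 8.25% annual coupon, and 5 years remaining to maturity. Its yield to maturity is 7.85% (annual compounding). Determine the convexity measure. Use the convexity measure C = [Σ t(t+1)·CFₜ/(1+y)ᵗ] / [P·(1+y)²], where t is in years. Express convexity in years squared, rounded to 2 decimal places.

21.02

With y = 0.0785:
  t   CF        PV=CF/(1+0.0785)^t    t·PV        t(t+1)·PV
  1        41.25        38.2476        38.2476          76.4951
  2        41.25        35.4637        70.9273         212.7820
  3        41.25        32.8824        98.6472         394.5888
  4        41.25        30.4890       121.9560         609.7802
  5       541.25       370.9344     1,854.6722      11,128.0333
  Σ                    508.0171     2,184.4504      12,421.6795
P = 508.0171.
Convexity = Σ t(t+1)·PV / [P·(1+y)²] = 12,421.6795 / (508.0171 × 1.163162) = 21.02140.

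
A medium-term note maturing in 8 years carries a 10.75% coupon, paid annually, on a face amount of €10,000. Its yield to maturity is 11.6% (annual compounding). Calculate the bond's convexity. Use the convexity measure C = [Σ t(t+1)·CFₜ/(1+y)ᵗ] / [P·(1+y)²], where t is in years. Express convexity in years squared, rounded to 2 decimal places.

With y = 0.116:
  t   CF        PV=CF/(1+0.116)^t    t·PV        t(t+1)·PV
  1     1,075.00       963.2616       963.2616       1,926.5233
  2     1,075.00       863.1377     1,726.2754       5,178.8261
  3     1,075.00       773.4209     2,320.2626       9,281.0503
  4     1,075.00       693.0294     2,772.1178      13,860.5889
  5     1,075.00       620.9941     3,104.9706      18,629.8237
  6     1,075.00       556.4463     3,338.6781      23,370.7466
  7     1,075.00       498.6078     3,490.2549      27,922.0390
  8    11,075.00     4,602.8856    36,823.0845     331,407.7609
  Σ                  9,571.7835    54,538.9055     431,577.3588
P = 9,571.7835.
Convexity = Σ t(t+1)·PV / [P·(1+y)²] = 431,577.3588 / (9,571.7835 × 1.245456) = 36.20240.

36.20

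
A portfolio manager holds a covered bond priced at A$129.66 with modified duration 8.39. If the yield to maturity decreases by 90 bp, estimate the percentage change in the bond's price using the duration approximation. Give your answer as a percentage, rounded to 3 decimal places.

Duration approximation: ΔP/P ≈ -D_mod · Δy = -8.39 × (-0.009) = +0.075510.
As a percentage: +7.5510%.

+7.551%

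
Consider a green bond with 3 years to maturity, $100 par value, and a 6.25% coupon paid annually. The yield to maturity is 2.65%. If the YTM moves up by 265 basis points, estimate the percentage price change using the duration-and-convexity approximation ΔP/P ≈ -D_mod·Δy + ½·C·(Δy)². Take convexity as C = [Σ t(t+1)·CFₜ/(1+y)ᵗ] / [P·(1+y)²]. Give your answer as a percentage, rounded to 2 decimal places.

-6.95%

With y = 0.0265:
  t   CF        PV=CF/(1+0.0265)^t    t·PV        t(t+1)·PV
  1         6.25         6.0887         6.0887          12.1773
  2         6.25         5.9315        11.8629          35.5888
  3       106.25        98.2318       294.6954       1,178.7815
  Σ                    110.2519       312.6470       1,226.5476
P = 110.2519; D_Mac = 2.83575 yrs; D_mod = 2.76254 yrs; C = 10.55797.
Duration effect: -2.76254 × (+0.0265) = -0.073207
Convexity effect: 0.5 × 10.55797 × (0.0265)² = +0.0037072
ΔP/P ≈ -0.073207 + 0.0037072 = -0.069500 = -6.9500%.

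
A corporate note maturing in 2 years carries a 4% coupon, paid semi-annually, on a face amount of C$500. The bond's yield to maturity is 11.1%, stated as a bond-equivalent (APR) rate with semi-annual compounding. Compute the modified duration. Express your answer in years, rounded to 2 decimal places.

1.84 years

Periodic yield y = 0.0555. First find Macaulay duration:
  t   CF        PV=CF/(1+0.0555)^t    t·PV
  1        10.00         9.4742         9.4742
  2        10.00         8.9760        17.9520
  3        10.00         8.5040        25.5121
  4       510.00       410.9010     1,643.6041
  Σ                    437.8553     1,696.5424
P = 437.8553; Macaulay duration = 1,696.5424 / 437.8553 = 3.87466 half-year periods = 1.93733 years.
Modified duration = D_Mac / (1 + y) = 1.93733 / 1.0555 = 1.83546 years.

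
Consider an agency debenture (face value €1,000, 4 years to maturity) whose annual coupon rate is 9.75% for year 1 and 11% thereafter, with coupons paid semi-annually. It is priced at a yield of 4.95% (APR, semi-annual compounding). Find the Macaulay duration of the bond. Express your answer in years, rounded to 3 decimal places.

Periodic yield y = 0.02475. Discount each cash flow and weight by its period:
  t   CF        PV=CF/(1+0.02475)^t    t·PV
  1        48.75        47.5726        47.5726
  2        48.75        46.4236        92.8472
  3        55.00        51.1104       153.3311
  4        55.00        49.8759       199.5037
  5        55.00        48.6713       243.3566
  6        55.00        47.4958       284.9747
  7        55.00        46.3487       324.4406
  8     1,055.00       867.5790     6,940.6322
  Σ                  1,205.0772     8,286.6587
Price P = Σ PV = 1,205.0772.
Macaulay duration = Σ(t·PV) / P = 8,286.6587 / 1,205.0772 = 6.87645 half-year periods.
In years: 6.87645 / 2 = 3.43823 years.

3.438 years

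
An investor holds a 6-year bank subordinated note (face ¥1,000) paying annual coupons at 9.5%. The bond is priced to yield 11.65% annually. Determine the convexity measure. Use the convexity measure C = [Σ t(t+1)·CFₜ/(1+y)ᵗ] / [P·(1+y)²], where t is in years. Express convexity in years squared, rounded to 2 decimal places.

24.71

With y = 0.1165:
  t   CF        PV=CF/(1+0.1165)^t    t·PV        t(t+1)·PV
  1        95.00        85.0873        85.0873         170.1747
  2        95.00        76.2090       152.4180         457.2539
  3        95.00        68.2570       204.7711         819.0844
  4        95.00        61.1348       244.5393       1,222.6966
  5        95.00        54.7558       273.7789       1,642.6734
  6     1,095.00       565.2776     3,391.6654      23,741.6580
  Σ                    910.7215     4,352.2600      28,053.5409
P = 910.7215.
Convexity = Σ t(t+1)·PV / [P·(1+y)²] = 28,053.5409 / (910.7215 × 1.246572) = 24.71068.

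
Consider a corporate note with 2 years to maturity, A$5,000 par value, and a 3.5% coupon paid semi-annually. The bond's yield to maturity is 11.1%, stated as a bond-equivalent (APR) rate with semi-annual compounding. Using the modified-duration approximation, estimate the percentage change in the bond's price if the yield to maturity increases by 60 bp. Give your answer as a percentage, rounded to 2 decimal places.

-1.11%

Periodic yield y = 0.0555. Modified duration first:
  t   CF        PV=CF/(1+0.0555)^t    t·PV
  1        87.50        82.8991        82.8991
  2        87.50        78.5401       157.0802
  3        87.50        74.4103       223.2310
  4     5,087.50     4,098.9392    16,395.7566
  Σ                  4,334.7887    16,858.9670
P = 4,334.7887; D_Mac = 3.88922 half-year periods = 1.94461 yrs; D_mod = 1.94461/(1+0.0555) = 1.84236 yrs.
ΔP/P ≈ -D_mod · Δy = -1.84236 × (+0.006) = -0.011054 = -1.1054%.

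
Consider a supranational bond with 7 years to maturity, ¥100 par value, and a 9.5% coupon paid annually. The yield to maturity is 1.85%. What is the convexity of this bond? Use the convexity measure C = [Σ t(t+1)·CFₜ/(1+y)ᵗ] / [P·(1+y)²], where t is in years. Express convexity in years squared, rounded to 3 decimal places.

With y = 0.0185:
  t   CF        PV=CF/(1+0.0185)^t    t·PV        t(t+1)·PV
  1         9.50         9.3274         9.3274          18.6549
  2         9.50         9.1580        18.3160          54.9481
  3         9.50         8.9917        26.9750         107.9001
  4         9.50         8.8283        35.3134         176.5670
  5         9.50         8.6680        43.3400         260.0397
  6         9.50         8.5105        51.0633         357.4429
  7       109.50        96.3134       674.1941       5,393.5525
  Σ                    149.7975       858.5292       6,369.1052
P = 149.7975.
Convexity = Σ t(t+1)·PV / [P·(1+y)²] = 6,369.1052 / (149.7975 × 1.037342) = 40.98755.

40.988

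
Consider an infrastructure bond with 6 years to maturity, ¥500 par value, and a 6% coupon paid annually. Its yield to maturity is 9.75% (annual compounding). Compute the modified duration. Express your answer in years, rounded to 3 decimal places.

4.672 years

Periodic yield y = 0.0975. First find Macaulay duration:
  t   CF        PV=CF/(1+0.0975)^t    t·PV
  1        30.00        27.3349        27.3349
  2        30.00        24.9065        49.8129
  3        30.00        22.6938        68.0815
  4        30.00        20.6777        82.7110
  5        30.00        18.8408        94.2038
  6       530.00       303.2834     1,819.7006
  Σ                    417.7371     2,141.8447
P = 417.7371; Macaulay duration = 2,141.8447 / 417.7371 = 5.12726 years.
Modified duration = D_Mac / (1 + y) = 5.12726 / 1.0975 = 4.67176 years.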